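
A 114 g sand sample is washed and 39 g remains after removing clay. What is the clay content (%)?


Formula: Clay% = (W_total - W_washed) / W_total * 100
Clay mass = 114 - 39 = 75 g
Clay% = 75 / 114 * 100 = 65.7895%

Answer: 65.7895%


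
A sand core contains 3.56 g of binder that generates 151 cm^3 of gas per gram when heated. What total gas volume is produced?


Formula: V_gas = W_binder * gas_evolution_rate
V = 3.56 g * 151 cm^3/g = 537.5600 cm^3

Answer: 537.5600 cm^3


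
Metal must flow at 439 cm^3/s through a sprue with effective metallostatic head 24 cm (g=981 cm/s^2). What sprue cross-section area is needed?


Formula: v = sqrt(2*g*h), A = Q/v
Velocity: v = sqrt(2 * 981 * 24) = sqrt(47088) = 216.9977 cm/s
Sprue area: A = Q / v = 439 / 216.9977 = 2.0231 cm^2

Final answer: 2.0231 cm^2


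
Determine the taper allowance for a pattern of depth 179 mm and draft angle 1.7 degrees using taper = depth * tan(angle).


Formula: taper = depth * tan(draft_angle)
tan(1.7 deg) = 0.0296793
taper = 179 mm * 0.0296793 = 5.3126 mm


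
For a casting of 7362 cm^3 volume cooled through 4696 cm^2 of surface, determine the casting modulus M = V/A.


Formula: Casting Modulus M = V / A
M = 7362 cm^3 / 4696 cm^2 = 1.5677 cm

Answer: 1.5677 cm


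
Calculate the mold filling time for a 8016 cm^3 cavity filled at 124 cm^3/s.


Formula: t_fill = V_mold / Q_flow
t = 8016 cm^3 / 124 cm^3/s = 64.6452 s


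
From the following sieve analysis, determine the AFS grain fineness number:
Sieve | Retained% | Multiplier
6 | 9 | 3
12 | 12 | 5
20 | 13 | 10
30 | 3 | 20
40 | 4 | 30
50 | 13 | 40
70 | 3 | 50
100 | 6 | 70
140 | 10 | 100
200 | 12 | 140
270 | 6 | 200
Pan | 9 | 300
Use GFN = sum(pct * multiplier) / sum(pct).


Formula: GFN = sum(pct * multiplier) / sum(pct)
sum(pct * multiplier) = 8067
sum(pct) = 100
GFN = 8067 / 100 = 80.67

Answer: 80.67


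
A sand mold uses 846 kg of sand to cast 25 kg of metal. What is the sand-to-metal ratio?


Formula: Sand-to-Metal Ratio = W_sand / W_metal
Ratio = 846 kg / 25 kg = 33.8400


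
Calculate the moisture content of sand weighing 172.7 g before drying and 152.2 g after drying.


Formula: MC = (W_wet - W_dry) / W_wet * 100
Water mass = 172.7 - 152.2 = 20.5 g
MC = 20.5 / 172.7 * 100 = 11.8703%

11.8703%


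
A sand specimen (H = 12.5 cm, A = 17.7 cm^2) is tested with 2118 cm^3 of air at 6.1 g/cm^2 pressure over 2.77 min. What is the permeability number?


Formula: Permeability Number P = (V * H) / (p * A * t)
Numerator: V * H = 2118 * 12.5 = 26475.0
Denominator: p * A * t = 6.1 * 17.7 * 2.77 = 299.0769
P = 26475.0 / 299.0769 = 88.5224

Answer: 88.5224


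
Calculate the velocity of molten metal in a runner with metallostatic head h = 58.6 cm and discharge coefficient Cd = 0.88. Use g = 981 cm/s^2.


Formula: v = Cd * sqrt(2 * g * h)  (Torricelli with discharge coefficient)
2*g*h = 2 * 981 * 58.6 = 114973.2 cm^2/s^2
sqrt(114973.2) = 339.07698 cm/s
v = 0.88 * 339.07698 = 298.3877 cm/s

Final answer: 298.3877 cm/s


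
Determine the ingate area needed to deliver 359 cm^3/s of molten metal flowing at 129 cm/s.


Formula: A_ingate = Q / v  (continuity equation)
A = 359 cm^3/s / 129 cm/s = 2.7829 cm^2

Answer: 2.7829 cm^2


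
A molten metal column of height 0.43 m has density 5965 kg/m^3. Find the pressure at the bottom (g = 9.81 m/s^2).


Formula: P = rho * g * h
rho * g = 5965 * 9.81 = 58516.65 N/m^3
P = 58516.65 * 0.43 = 25162.1595 Pa

Final answer: 25162.1595 Pa


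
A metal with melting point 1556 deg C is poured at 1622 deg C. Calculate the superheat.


Formula: Superheat = T_pour - T_melt
Superheat = 1622 - 1556 = 66 deg C

Answer: 66 deg C


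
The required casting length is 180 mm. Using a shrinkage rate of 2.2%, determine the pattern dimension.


Formula: L_pattern = L_casting * (1 + shrinkage_rate/100)
Shrinkage factor = 1 + 2.2/100 = 1.022
L_pattern = 180 mm * 1.022 = 183.9600 mm

Answer: 183.9600 mm


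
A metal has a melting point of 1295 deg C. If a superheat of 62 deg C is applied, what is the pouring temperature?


Formula: T_pour = T_melt + Superheat
T_pour = 1295 + 62 = 1357 deg C


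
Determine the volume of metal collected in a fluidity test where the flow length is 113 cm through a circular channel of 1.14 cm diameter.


Formula: V = pi * (d/2)^2 * L  (cylinder volume)
Radius = 1.14/2 = 0.57 cm
V = pi * 0.57^2 * 113 = 115.3395 cm^3

115.3395 cm^3


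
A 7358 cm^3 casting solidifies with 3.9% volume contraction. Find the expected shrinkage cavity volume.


Formula: V_shrink = V_casting * shrinkage_pct / 100
V_shrink = 7358 cm^3 * 3.9 / 100 = 286.9620 cm^3


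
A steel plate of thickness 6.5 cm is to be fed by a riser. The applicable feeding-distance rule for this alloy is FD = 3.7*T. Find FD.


Formula: FD = 3.7 * T  (riser feeding-distance rule)
FD = 3.7 * 6.5 cm = 24.0500 cm

Answer: 24.0500 cm


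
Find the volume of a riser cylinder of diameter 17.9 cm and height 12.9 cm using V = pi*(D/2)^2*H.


Formula: V = pi * (D/2)^2 * H  (cylinder volume)
Radius = D/2 = 17.9/2 = 8.95 cm
V = pi * 8.95^2 * 12.9 = 3246.2776 cm^3

Final answer: 3246.2776 cm^3


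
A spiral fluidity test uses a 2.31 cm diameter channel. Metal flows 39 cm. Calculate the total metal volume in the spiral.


Formula: V = pi * (d/2)^2 * L  (cylinder volume)
Radius = 2.31/2 = 1.155 cm
V = pi * 1.155^2 * 39 = 163.4476 cm^3

Final answer: 163.4476 cm^3


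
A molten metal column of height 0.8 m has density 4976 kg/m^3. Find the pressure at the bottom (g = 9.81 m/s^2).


Formula: P = rho * g * h
rho * g = 4976 * 9.81 = 48814.56 N/m^3
P = 48814.56 * 0.8 = 39051.6480 Pa

Answer: 39051.6480 Pa


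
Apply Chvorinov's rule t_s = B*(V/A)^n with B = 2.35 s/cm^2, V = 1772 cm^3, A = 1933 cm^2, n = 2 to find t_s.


Formula: t_s = B * (V/A)^n  (Chvorinov's rule, n=2)
Modulus M = V/A = 1772/1933 = 0.916710 cm
M^2 = 0.916710^2 = 0.840357 cm^2
t_s = 2.35 * 0.840357 = 1.9748 s

Final answer: 1.9748 s


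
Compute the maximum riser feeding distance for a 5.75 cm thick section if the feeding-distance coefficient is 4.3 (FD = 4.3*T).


Formula: FD = 4.3 * T  (riser feeding-distance rule)
FD = 4.3 * 5.75 cm = 24.7250 cm

Final answer: 24.7250 cm


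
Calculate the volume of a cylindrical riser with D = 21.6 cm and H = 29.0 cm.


Formula: V = pi * (D/2)^2 * H  (cylinder volume)
Radius = D/2 = 21.6/2 = 10.8 cm
V = pi * 10.8^2 * 29.0 = 10626.6256 cm^3

Answer: 10626.6256 cm^3


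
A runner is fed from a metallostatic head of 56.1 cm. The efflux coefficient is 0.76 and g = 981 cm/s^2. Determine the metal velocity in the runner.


Formula: v = Cd * sqrt(2 * g * h)  (Torricelli with discharge coefficient)
2*g*h = 2 * 981 * 56.1 = 110068.2 cm^2/s^2
sqrt(110068.2) = 331.76528 cm/s
v = 0.76 * 331.76528 = 252.1416 cm/s

Answer: 252.1416 cm/s


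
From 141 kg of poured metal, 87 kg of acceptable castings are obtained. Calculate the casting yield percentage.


Formula: Casting Yield = (W_good / W_total) * 100
Yield = (87 kg / 141 kg) * 100 = 61.7021%

Final answer: 61.7021%


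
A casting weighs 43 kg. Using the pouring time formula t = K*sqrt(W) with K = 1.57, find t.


Formula: t = K * sqrt(W)
sqrt(W) = sqrt(43) = 6.55744
t = 1.57 * 6.55744 = 10.2952 s

Answer: 10.2952 s


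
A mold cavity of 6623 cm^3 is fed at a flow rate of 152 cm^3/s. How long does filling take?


Formula: t_fill = V_mold / Q_flow
t = 6623 cm^3 / 152 cm^3/s = 43.5724 s

43.5724 s


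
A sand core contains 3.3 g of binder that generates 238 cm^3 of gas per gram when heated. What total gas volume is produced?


Formula: V_gas = W_binder * gas_evolution_rate
V = 3.3 g * 238 cm^3/g = 785.4000 cm^3

Final answer: 785.4000 cm^3


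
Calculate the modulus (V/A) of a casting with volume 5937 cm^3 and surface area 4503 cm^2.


Formula: Casting Modulus M = V / A
M = 5937 cm^3 / 4503 cm^2 = 1.3185 cm

Answer: 1.3185 cm


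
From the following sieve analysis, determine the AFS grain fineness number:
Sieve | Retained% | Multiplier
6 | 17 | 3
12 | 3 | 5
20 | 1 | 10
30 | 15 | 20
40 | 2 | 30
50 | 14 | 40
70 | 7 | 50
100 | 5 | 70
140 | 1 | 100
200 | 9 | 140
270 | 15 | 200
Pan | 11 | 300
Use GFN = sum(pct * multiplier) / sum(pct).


Formula: GFN = sum(pct * multiplier) / sum(pct)
sum(pct * multiplier) = 9356
sum(pct) = 100
GFN = 9356 / 100 = 93.56


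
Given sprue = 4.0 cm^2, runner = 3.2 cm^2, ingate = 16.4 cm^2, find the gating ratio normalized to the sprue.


Sprue:Runner:Ingate = 1 : 3.2/4.0 : 16.4/4.0 = 1:0.80:4.10

Answer: 1:0.80:4.10


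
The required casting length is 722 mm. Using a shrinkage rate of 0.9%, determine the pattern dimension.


Formula: L_pattern = L_casting * (1 + shrinkage_rate/100)
Shrinkage factor = 1 + 0.9/100 = 1.009
L_pattern = 722 mm * 1.009 = 728.4980 mm

Answer: 728.4980 mm


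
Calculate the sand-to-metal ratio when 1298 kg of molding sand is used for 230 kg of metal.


Formula: Sand-to-Metal Ratio = W_sand / W_metal
Ratio = 1298 kg / 230 kg = 5.6435

Final answer: 5.6435


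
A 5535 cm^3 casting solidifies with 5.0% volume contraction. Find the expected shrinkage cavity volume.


Formula: V_shrink = V_casting * shrinkage_pct / 100
V_shrink = 5535 cm^3 * 5.0 / 100 = 276.7500 cm^3

Answer: 276.7500 cm^3


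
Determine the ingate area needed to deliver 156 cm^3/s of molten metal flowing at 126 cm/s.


Formula: A_ingate = Q / v  (continuity equation)
A = 156 cm^3/s / 126 cm/s = 1.2381 cm^2


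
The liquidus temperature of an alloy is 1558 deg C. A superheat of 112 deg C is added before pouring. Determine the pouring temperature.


Formula: T_pour = T_melt + Superheat
T_pour = 1558 + 112 = 1670 deg C

Answer: 1670 deg C


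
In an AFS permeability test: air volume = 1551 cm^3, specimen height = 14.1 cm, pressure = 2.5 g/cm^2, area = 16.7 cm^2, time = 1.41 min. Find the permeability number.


Formula: Permeability Number P = (V * H) / (p * A * t)
Numerator: V * H = 1551 * 14.1 = 21869.1
Denominator: p * A * t = 2.5 * 16.7 * 1.41 = 58.8675
P = 21869.1 / 58.8675 = 371.4970

Answer: 371.4970


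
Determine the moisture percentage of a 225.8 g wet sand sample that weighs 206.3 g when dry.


Formula: MC = (W_wet - W_dry) / W_wet * 100
Water mass = 225.8 - 206.3 = 19.5 g
MC = 19.5 / 225.8 * 100 = 8.6360%

8.6360%


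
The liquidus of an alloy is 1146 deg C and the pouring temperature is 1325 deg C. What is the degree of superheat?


Formula: Superheat = T_pour - T_melt
Superheat = 1325 - 1146 = 179 deg C

179 deg C


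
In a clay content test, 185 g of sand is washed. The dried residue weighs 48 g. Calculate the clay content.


Formula: Clay% = (W_total - W_washed) / W_total * 100
Clay mass = 185 - 48 = 137 g
Clay% = 137 / 185 * 100 = 74.0541%


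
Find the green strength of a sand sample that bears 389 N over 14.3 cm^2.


Formula: Compressive Strength = Force / Area
Strength = 389 N / 14.3 cm^2 = 27.2028 N/cm^2

27.2028 N/cm^2


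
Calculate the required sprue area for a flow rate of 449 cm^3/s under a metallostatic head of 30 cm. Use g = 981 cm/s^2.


Formula: v = sqrt(2*g*h), A = Q/v
Velocity: v = sqrt(2 * 981 * 30) = sqrt(58860) = 242.6108 cm/s
Sprue area: A = Q / v = 449 / 242.6108 = 1.8507 cm^2

Answer: 1.8507 cm^2


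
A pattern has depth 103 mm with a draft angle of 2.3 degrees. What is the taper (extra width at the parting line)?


Formula: taper = depth * tan(draft_angle)
tan(2.3 deg) = 0.0401641
taper = 103 mm * 0.0401641 = 4.1369 mm

Answer: 4.1369 mm


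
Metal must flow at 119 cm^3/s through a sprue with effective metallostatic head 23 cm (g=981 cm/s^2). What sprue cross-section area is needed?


Formula: v = sqrt(2*g*h), A = Q/v
Velocity: v = sqrt(2 * 981 * 23) = sqrt(45126) = 212.4288 cm/s
Sprue area: A = Q / v = 119 / 212.4288 = 0.5602 cm^2


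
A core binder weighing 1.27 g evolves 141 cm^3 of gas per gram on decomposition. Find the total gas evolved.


Formula: V_gas = W_binder * gas_evolution_rate
V = 1.27 g * 141 cm^3/g = 179.0700 cm^3


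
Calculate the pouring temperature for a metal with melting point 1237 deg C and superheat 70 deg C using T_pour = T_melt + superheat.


Formula: T_pour = T_melt + Superheat
T_pour = 1237 + 70 = 1307 deg C


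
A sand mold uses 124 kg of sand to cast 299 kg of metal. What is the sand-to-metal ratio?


Formula: Sand-to-Metal Ratio = W_sand / W_metal
Ratio = 124 kg / 299 kg = 0.4147

0.4147


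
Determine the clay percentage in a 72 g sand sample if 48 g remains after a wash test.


Formula: Clay% = (W_total - W_washed) / W_total * 100
Clay mass = 72 - 48 = 24 g
Clay% = 24 / 72 * 100 = 33.3333%

33.3333%


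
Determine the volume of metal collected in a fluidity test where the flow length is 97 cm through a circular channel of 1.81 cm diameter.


Formula: V = pi * (d/2)^2 * L  (cylinder volume)
Radius = 1.81/2 = 0.905 cm
V = pi * 0.905^2 * 97 = 249.5852 cm^3

Final answer: 249.5852 cm^3


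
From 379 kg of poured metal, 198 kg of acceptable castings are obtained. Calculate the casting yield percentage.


Formula: Casting Yield = (W_good / W_total) * 100
Yield = (198 kg / 379 kg) * 100 = 52.2427%

52.2427%


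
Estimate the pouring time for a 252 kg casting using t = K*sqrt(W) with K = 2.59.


Formula: t = K * sqrt(W)
sqrt(W) = sqrt(252) = 15.87451
t = 2.59 * 15.87451 = 41.1150 s

Final answer: 41.1150 s


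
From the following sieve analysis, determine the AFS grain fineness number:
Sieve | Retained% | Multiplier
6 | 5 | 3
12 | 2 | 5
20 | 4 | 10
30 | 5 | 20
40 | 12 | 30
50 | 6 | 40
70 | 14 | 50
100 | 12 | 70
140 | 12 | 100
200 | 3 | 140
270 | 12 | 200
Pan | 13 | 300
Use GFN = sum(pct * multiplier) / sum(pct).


Formula: GFN = sum(pct * multiplier) / sum(pct)
sum(pct * multiplier) = 10225
sum(pct) = 100
GFN = 10225 / 100 = 102.25

102.25


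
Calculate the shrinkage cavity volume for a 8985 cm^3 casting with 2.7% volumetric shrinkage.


Formula: V_shrink = V_casting * shrinkage_pct / 100
V_shrink = 8985 cm^3 * 2.7 / 100 = 242.5950 cm^3

Answer: 242.5950 cm^3


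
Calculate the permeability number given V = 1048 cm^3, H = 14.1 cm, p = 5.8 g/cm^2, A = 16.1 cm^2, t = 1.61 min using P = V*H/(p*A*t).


Formula: Permeability Number P = (V * H) / (p * A * t)
Numerator: V * H = 1048 * 14.1 = 14776.8
Denominator: p * A * t = 5.8 * 16.1 * 1.61 = 150.3418
P = 14776.8 / 150.3418 = 98.2880


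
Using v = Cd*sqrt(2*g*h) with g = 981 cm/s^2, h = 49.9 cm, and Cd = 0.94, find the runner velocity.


Formula: v = Cd * sqrt(2 * g * h)  (Torricelli with discharge coefficient)
2*g*h = 2 * 981 * 49.9 = 97903.8 cm^2/s^2
sqrt(97903.8) = 312.89583 cm/s
v = 0.94 * 312.89583 = 294.1221 cm/s

Final answer: 294.1221 cm/s


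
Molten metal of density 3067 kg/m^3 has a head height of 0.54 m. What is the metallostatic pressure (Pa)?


Formula: P = rho * g * h
rho * g = 3067 * 9.81 = 30087.27 N/m^3
P = 30087.27 * 0.54 = 16247.1258 Pa

Answer: 16247.1258 Pa


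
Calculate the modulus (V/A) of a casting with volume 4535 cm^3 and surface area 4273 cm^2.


Formula: Casting Modulus M = V / A
M = 4535 cm^3 / 4273 cm^2 = 1.0613 cm

1.0613 cm


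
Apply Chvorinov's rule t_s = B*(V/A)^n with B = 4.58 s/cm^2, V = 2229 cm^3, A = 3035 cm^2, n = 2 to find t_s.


Formula: t_s = B * (V/A)^n  (Chvorinov's rule, n=2)
Modulus M = V/A = 2229/3035 = 0.734432 cm
M^2 = 0.734432^2 = 0.539390 cm^2
t_s = 4.58 * 0.539390 = 2.4704 s

Final answer: 2.4704 s


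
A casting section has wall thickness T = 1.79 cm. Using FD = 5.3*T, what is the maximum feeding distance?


Formula: FD = 5.3 * T  (riser feeding-distance rule)
FD = 5.3 * 1.79 cm = 9.4870 cm

Final answer: 9.4870 cm


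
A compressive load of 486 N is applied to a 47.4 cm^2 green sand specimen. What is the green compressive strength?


Formula: Compressive Strength = Force / Area
Strength = 486 N / 47.4 cm^2 = 10.2532 N/cm^2


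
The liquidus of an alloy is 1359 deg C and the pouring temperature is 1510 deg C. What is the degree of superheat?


Formula: Superheat = T_pour - T_melt
Superheat = 1510 - 1359 = 151 deg C

151 deg C


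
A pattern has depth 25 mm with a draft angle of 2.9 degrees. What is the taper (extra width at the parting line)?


Formula: taper = depth * tan(draft_angle)
tan(2.9 deg) = 0.0506578
taper = 25 mm * 0.0506578 = 1.2664 mm


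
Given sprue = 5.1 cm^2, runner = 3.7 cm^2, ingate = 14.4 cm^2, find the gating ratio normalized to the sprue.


Sprue:Runner:Ingate = 1 : 3.7/5.1 : 14.4/5.1 = 1:0.73:2.82


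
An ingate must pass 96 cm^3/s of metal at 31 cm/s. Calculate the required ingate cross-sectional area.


Formula: A_ingate = Q / v  (continuity equation)
A = 96 cm^3/s / 31 cm/s = 3.0968 cm^2

Answer: 3.0968 cm^2


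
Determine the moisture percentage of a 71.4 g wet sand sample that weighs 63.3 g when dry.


Formula: MC = (W_wet - W_dry) / W_wet * 100
Water mass = 71.4 - 63.3 = 8.1 g
MC = 8.1 / 71.4 * 100 = 11.3445%

Final answer: 11.3445%


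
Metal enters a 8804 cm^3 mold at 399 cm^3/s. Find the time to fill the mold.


Formula: t_fill = V_mold / Q_flow
t = 8804 cm^3 / 399 cm^3/s = 22.0652 s

Final answer: 22.0652 s


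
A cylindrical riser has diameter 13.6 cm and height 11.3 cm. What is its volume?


Formula: V = pi * (D/2)^2 * H  (cylinder volume)
Radius = D/2 = 13.6/2 = 6.8 cm
V = pi * 6.8^2 * 11.3 = 1641.5199 cm^3

1641.5199 cm^3


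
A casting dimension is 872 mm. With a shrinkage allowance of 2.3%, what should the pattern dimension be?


Formula: L_pattern = L_casting * (1 + shrinkage_rate/100)
Shrinkage factor = 1 + 2.3/100 = 1.023
L_pattern = 872 mm * 1.023 = 892.0560 mm

Answer: 892.0560 mm


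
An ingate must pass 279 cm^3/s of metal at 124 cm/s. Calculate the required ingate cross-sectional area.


Formula: A_ingate = Q / v  (continuity equation)
A = 279 cm^3/s / 124 cm/s = 2.2500 cm^2

Answer: 2.2500 cm^2


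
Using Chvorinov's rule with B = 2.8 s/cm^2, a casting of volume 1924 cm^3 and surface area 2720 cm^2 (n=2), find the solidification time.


Formula: t_s = B * (V/A)^n  (Chvorinov's rule, n=2)
Modulus M = V/A = 1924/2720 = 0.707353 cm
M^2 = 0.707353^2 = 0.500348 cm^2
t_s = 2.8 * 0.500348 = 1.4010 s

Answer: 1.4010 s


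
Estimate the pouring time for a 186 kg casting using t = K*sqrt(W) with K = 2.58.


Formula: t = K * sqrt(W)
sqrt(W) = sqrt(186) = 13.63818
t = 2.58 * 13.63818 = 35.1865 s

Answer: 35.1865 s


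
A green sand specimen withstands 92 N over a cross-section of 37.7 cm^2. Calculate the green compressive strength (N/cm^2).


Formula: Compressive Strength = Force / Area
Strength = 92 N / 37.7 cm^2 = 2.4403 N/cm^2

2.4403 N/cm^2


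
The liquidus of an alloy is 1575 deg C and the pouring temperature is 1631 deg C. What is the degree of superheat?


Formula: Superheat = T_pour - T_melt
Superheat = 1631 - 1575 = 56 deg C


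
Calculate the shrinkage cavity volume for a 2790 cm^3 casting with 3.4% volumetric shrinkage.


Formula: V_shrink = V_casting * shrinkage_pct / 100
V_shrink = 2790 cm^3 * 3.4 / 100 = 94.8600 cm^3

94.8600 cm^3


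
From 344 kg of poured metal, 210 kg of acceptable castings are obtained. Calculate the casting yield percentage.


Formula: Casting Yield = (W_good / W_total) * 100
Yield = (210 kg / 344 kg) * 100 = 61.0465%

Final answer: 61.0465%


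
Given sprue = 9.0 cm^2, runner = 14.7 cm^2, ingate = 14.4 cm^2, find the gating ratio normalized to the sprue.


Sprue:Runner:Ingate = 1 : 14.7/9.0 : 14.4/9.0 = 1:1.63:1.60


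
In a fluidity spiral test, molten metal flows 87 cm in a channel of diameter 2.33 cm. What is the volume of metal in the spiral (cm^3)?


Formula: V = pi * (d/2)^2 * L  (cylinder volume)
Radius = 2.33/2 = 1.165 cm
V = pi * 1.165^2 * 87 = 370.9548 cm^3

370.9548 cm^3


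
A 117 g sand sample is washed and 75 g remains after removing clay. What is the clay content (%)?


Formula: Clay% = (W_total - W_washed) / W_total * 100
Clay mass = 117 - 75 = 42 g
Clay% = 42 / 117 * 100 = 35.8974%


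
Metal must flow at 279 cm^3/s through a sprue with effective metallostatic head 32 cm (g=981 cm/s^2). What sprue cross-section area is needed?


Formula: v = sqrt(2*g*h), A = Q/v
Velocity: v = sqrt(2 * 981 * 32) = sqrt(62784) = 250.5674 cm/s
Sprue area: A = Q / v = 279 / 250.5674 = 1.1135 cm^2

Answer: 1.1135 cm^2


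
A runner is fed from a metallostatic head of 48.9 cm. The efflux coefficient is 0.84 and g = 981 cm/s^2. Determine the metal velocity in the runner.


Formula: v = Cd * sqrt(2 * g * h)  (Torricelli with discharge coefficient)
2*g*h = 2 * 981 * 48.9 = 95941.8 cm^2/s^2
sqrt(95941.8) = 309.74473 cm/s
v = 0.84 * 309.74473 = 260.1856 cm/s

Final answer: 260.1856 cm/s


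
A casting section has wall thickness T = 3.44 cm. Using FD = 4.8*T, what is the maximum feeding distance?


Formula: FD = 4.8 * T  (riser feeding-distance rule)
FD = 4.8 * 3.44 cm = 16.5120 cm

Answer: 16.5120 cm


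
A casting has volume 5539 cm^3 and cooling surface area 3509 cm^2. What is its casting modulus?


Formula: Casting Modulus M = V / A
M = 5539 cm^3 / 3509 cm^2 = 1.5785 cm

Final answer: 1.5785 cm


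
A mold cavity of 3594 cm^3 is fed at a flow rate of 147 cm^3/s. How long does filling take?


Formula: t_fill = V_mold / Q_flow
t = 3594 cm^3 / 147 cm^3/s = 24.4490 s

24.4490 s


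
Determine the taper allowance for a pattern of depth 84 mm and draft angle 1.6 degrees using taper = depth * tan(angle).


Formula: taper = depth * tan(draft_angle)
tan(1.6 deg) = 0.0279325
taper = 84 mm * 0.0279325 = 2.3463 mm

Answer: 2.3463 mm


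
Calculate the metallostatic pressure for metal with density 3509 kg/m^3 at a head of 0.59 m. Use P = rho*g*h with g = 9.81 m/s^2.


Formula: P = rho * g * h
rho * g = 3509 * 9.81 = 34423.29 N/m^3
P = 34423.29 * 0.59 = 20309.7411 Pa

Answer: 20309.7411 Pa


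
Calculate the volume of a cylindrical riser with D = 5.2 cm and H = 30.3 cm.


Formula: V = pi * (D/2)^2 * H  (cylinder volume)
Radius = D/2 = 5.2/2 = 2.6 cm
V = pi * 2.6^2 * 30.3 = 643.4861 cm^3


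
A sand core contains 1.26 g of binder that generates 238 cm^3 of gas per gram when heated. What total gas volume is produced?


Formula: V_gas = W_binder * gas_evolution_rate
V = 1.26 g * 238 cm^3/g = 299.8800 cm^3

Final answer: 299.8800 cm^3


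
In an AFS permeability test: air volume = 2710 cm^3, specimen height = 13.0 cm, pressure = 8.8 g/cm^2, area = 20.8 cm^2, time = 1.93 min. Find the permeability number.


Formula: Permeability Number P = (V * H) / (p * A * t)
Numerator: V * H = 2710 * 13.0 = 35230.0
Denominator: p * A * t = 8.8 * 20.8 * 1.93 = 353.2672
P = 35230.0 / 353.2672 = 99.7262


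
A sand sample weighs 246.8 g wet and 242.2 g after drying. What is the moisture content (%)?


Formula: MC = (W_wet - W_dry) / W_wet * 100
Water mass = 246.8 - 242.2 = 4.6 g
MC = 4.6 / 246.8 * 100 = 1.8639%

Final answer: 1.8639%


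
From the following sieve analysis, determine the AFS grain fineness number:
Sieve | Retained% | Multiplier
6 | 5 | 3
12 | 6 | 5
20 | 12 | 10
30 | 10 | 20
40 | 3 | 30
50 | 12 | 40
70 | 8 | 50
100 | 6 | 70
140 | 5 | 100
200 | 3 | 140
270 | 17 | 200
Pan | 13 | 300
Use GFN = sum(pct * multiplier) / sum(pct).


Formula: GFN = sum(pct * multiplier) / sum(pct)
sum(pct * multiplier) = 9975
sum(pct) = 100
GFN = 9975 / 100 = 99.75

Final answer: 99.75


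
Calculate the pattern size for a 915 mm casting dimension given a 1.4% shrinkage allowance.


Formula: L_pattern = L_casting * (1 + shrinkage_rate/100)
Shrinkage factor = 1 + 1.4/100 = 1.014
L_pattern = 915 mm * 1.014 = 927.8100 mm

927.8100 mm


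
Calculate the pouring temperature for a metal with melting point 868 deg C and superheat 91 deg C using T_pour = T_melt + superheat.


Formula: T_pour = T_melt + Superheat
T_pour = 868 + 91 = 959 deg C


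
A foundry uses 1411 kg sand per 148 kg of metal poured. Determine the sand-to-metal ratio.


Formula: Sand-to-Metal Ratio = W_sand / W_metal
Ratio = 1411 kg / 148 kg = 9.5338

Answer: 9.5338


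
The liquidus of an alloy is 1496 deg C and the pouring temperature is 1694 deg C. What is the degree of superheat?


Formula: Superheat = T_pour - T_melt
Superheat = 1694 - 1496 = 198 deg C


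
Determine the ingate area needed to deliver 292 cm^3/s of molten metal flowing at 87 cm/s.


Formula: A_ingate = Q / v  (continuity equation)
A = 292 cm^3/s / 87 cm/s = 3.3563 cm^2


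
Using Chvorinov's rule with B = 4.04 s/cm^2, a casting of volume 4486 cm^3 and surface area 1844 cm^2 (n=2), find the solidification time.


Formula: t_s = B * (V/A)^n  (Chvorinov's rule, n=2)
Modulus M = V/A = 4486/1844 = 2.432755 cm
M^2 = 2.432755^2 = 5.918297 cm^2
t_s = 4.04 * 5.918297 = 23.9099 s

Final answer: 23.9099 s


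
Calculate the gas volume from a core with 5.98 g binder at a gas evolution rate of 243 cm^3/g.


Formula: V_gas = W_binder * gas_evolution_rate
V = 5.98 g * 243 cm^3/g = 1453.1400 cm^3

1453.1400 cm^3


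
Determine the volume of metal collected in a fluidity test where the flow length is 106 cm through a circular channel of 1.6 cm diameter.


Formula: V = pi * (d/2)^2 * L  (cylinder volume)
Radius = 1.6/2 = 0.8 cm
V = pi * 0.8^2 * 106 = 213.1256 cm^3

Final answer: 213.1256 cm^3


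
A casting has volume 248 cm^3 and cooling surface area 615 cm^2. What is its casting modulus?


Formula: Casting Modulus M = V / A
M = 248 cm^3 / 615 cm^2 = 0.4033 cm


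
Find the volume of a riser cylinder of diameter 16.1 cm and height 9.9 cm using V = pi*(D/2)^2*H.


Formula: V = pi * (D/2)^2 * H  (cylinder volume)
Radius = D/2 = 16.1/2 = 8.05 cm
V = pi * 8.05^2 * 9.9 = 2015.4723 cm^3

Final answer: 2015.4723 cm^3


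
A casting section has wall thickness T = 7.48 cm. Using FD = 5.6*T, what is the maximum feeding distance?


Formula: FD = 5.6 * T  (riser feeding-distance rule)
FD = 5.6 * 7.48 cm = 41.8880 cm


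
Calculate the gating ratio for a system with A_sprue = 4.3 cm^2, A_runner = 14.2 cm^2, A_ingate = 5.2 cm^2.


Sprue:Runner:Ingate = 1 : 14.2/4.3 : 5.2/4.3 = 1:3.30:1.21

Answer: 1:3.30:1.21


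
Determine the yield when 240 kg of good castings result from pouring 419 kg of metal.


Formula: Casting Yield = (W_good / W_total) * 100
Yield = (240 kg / 419 kg) * 100 = 57.2792%

57.2792%


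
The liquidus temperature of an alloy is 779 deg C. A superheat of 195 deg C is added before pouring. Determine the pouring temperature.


Formula: T_pour = T_melt + Superheat
T_pour = 779 + 195 = 974 deg C


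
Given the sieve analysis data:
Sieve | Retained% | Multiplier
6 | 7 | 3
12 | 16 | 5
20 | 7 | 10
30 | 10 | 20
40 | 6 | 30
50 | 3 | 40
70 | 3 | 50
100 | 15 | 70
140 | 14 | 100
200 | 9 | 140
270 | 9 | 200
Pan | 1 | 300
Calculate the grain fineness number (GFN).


Formula: GFN = sum(pct * multiplier) / sum(pct)
sum(pct * multiplier) = 6631
sum(pct) = 100
GFN = 6631 / 100 = 66.31

Final answer: 66.31


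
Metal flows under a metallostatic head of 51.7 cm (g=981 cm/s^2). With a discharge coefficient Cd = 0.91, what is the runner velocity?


Formula: v = Cd * sqrt(2 * g * h)  (Torricelli with discharge coefficient)
2*g*h = 2 * 981 * 51.7 = 101435.4 cm^2/s^2
sqrt(101435.4) = 318.48925 cm/s
v = 0.91 * 318.48925 = 289.8252 cm/s


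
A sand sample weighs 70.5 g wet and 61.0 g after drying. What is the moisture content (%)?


Formula: MC = (W_wet - W_dry) / W_wet * 100
Water mass = 70.5 - 61.0 = 9.5 g
MC = 9.5 / 70.5 * 100 = 13.4752%

13.4752%


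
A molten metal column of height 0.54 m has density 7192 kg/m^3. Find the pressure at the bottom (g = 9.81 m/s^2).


Formula: P = rho * g * h
rho * g = 7192 * 9.81 = 70553.52 N/m^3
P = 70553.52 * 0.54 = 38098.9008 Pa

38098.9008 Pa


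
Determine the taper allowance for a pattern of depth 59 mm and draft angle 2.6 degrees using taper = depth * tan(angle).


Formula: taper = depth * tan(draft_angle)
tan(2.6 deg) = 0.0454097
taper = 59 mm * 0.0454097 = 2.6792 mm


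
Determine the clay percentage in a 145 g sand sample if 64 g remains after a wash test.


Formula: Clay% = (W_total - W_washed) / W_total * 100
Clay mass = 145 - 64 = 81 g
Clay% = 81 / 145 * 100 = 55.8621%


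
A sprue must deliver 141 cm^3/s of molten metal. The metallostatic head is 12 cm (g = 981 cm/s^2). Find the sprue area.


Formula: v = sqrt(2*g*h), A = Q/v
Velocity: v = sqrt(2 * 981 * 12) = sqrt(23544) = 153.4405 cm/s
Sprue area: A = Q / v = 141 / 153.4405 = 0.9189 cm^2

Answer: 0.9189 cm^2


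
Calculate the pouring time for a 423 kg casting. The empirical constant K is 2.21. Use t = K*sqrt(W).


Formula: t = K * sqrt(W)
sqrt(W) = sqrt(423) = 20.56696
t = 2.21 * 20.56696 = 45.4530 s

Final answer: 45.4530 s


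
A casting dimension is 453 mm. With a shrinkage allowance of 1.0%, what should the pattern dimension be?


Formula: L_pattern = L_casting * (1 + shrinkage_rate/100)
Shrinkage factor = 1 + 1.0/100 = 1.01
L_pattern = 453 mm * 1.01 = 457.5300 mm

Answer: 457.5300 mm


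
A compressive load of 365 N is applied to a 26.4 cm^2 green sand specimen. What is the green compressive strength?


Formula: Compressive Strength = Force / Area
Strength = 365 N / 26.4 cm^2 = 13.8258 N/cm^2

Answer: 13.8258 N/cm^2


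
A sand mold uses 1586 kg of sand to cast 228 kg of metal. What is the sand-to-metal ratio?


Formula: Sand-to-Metal Ratio = W_sand / W_metal
Ratio = 1586 kg / 228 kg = 6.9561


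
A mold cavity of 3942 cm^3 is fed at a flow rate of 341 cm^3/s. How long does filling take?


Formula: t_fill = V_mold / Q_flow
t = 3942 cm^3 / 341 cm^3/s = 11.5601 s

11.5601 s


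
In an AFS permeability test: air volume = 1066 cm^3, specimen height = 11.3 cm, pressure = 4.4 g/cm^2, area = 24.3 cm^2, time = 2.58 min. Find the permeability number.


Formula: Permeability Number P = (V * H) / (p * A * t)
Numerator: V * H = 1066 * 11.3 = 12045.8
Denominator: p * A * t = 4.4 * 24.3 * 2.58 = 275.8536
P = 12045.8 / 275.8536 = 43.6674

43.6674


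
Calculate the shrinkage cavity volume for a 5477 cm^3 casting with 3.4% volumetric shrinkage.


Formula: V_shrink = V_casting * shrinkage_pct / 100
V_shrink = 5477 cm^3 * 3.4 / 100 = 186.2180 cm^3


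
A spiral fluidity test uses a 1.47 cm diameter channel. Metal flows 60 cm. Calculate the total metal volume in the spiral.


Formula: V = pi * (d/2)^2 * L  (cylinder volume)
Radius = 1.47/2 = 0.735 cm
V = pi * 0.735^2 * 60 = 101.8300 cm^3

Final answer: 101.8300 cm^3


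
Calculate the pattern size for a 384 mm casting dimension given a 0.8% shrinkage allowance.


Formula: L_pattern = L_casting * (1 + shrinkage_rate/100)
Shrinkage factor = 1 + 0.8/100 = 1.008
L_pattern = 384 mm * 1.008 = 387.0720 mm


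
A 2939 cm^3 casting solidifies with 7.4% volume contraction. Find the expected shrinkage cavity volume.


Formula: V_shrink = V_casting * shrinkage_pct / 100
V_shrink = 2939 cm^3 * 7.4 / 100 = 217.4860 cm^3

217.4860 cm^3


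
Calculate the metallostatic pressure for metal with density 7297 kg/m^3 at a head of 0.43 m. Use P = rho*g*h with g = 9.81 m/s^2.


Formula: P = rho * g * h
rho * g = 7297 * 9.81 = 71583.57 N/m^3
P = 71583.57 * 0.43 = 30780.9351 Pa

Answer: 30780.9351 Pa


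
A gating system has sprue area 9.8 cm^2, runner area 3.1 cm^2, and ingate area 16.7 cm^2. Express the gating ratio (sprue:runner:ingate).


Sprue:Runner:Ingate = 1 : 3.1/9.8 : 16.7/9.8 = 1:0.32:1.70

Final answer: 1:0.32:1.70


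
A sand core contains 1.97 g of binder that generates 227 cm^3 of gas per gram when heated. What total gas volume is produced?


Formula: V_gas = W_binder * gas_evolution_rate
V = 1.97 g * 227 cm^3/g = 447.1900 cm^3


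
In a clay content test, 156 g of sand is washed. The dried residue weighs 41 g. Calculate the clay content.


Formula: Clay% = (W_total - W_washed) / W_total * 100
Clay mass = 156 - 41 = 115 g
Clay% = 115 / 156 * 100 = 73.7179%

Answer: 73.7179%


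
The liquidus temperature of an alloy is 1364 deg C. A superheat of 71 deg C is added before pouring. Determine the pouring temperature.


Formula: T_pour = T_melt + Superheat
T_pour = 1364 + 71 = 1435 deg C

Answer: 1435 deg C


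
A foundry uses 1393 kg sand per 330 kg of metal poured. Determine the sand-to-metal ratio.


Formula: Sand-to-Metal Ratio = W_sand / W_metal
Ratio = 1393 kg / 330 kg = 4.2212

4.2212


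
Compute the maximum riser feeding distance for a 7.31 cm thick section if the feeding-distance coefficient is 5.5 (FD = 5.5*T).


Formula: FD = 5.5 * T  (riser feeding-distance rule)
FD = 5.5 * 7.31 cm = 40.2050 cm


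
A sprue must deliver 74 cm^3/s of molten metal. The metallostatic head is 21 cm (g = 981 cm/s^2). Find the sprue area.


Formula: v = sqrt(2*g*h), A = Q/v
Velocity: v = sqrt(2 * 981 * 21) = sqrt(41202) = 202.9828 cm/s
Sprue area: A = Q / v = 74 / 202.9828 = 0.3646 cm^2

0.3646 cm^2


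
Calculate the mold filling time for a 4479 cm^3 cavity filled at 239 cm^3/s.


Formula: t_fill = V_mold / Q_flow
t = 4479 cm^3 / 239 cm^3/s = 18.7406 s


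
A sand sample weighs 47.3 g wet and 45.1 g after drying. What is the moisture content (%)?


Formula: MC = (W_wet - W_dry) / W_wet * 100
Water mass = 47.3 - 45.1 = 2.2 g
MC = 2.2 / 47.3 * 100 = 4.6512%

Final answer: 4.6512%


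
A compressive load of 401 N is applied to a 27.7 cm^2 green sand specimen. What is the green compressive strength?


Formula: Compressive Strength = Force / Area
Strength = 401 N / 27.7 cm^2 = 14.4765 N/cm^2

14.4765 N/cm^2


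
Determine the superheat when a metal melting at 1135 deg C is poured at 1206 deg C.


Formula: Superheat = T_pour - T_melt
Superheat = 1206 - 1135 = 71 deg C

Answer: 71 deg C


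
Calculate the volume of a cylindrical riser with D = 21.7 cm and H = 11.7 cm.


Formula: V = pi * (D/2)^2 * H  (cylinder volume)
Radius = D/2 = 21.7/2 = 10.85 cm
V = pi * 10.85^2 * 11.7 = 4327.0829 cm^3


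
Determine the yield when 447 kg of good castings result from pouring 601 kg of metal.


Formula: Casting Yield = (W_good / W_total) * 100
Yield = (447 kg / 601 kg) * 100 = 74.3760%

Answer: 74.3760%


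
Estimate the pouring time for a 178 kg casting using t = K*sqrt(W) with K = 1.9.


Formula: t = K * sqrt(W)
sqrt(W) = sqrt(178) = 13.34166
t = 1.9 * 13.34166 = 25.3492 s

25.3492 s


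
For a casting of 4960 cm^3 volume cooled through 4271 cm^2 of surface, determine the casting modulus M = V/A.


Formula: Casting Modulus M = V / A
M = 4960 cm^3 / 4271 cm^2 = 1.1613 cm

Final answer: 1.1613 cm


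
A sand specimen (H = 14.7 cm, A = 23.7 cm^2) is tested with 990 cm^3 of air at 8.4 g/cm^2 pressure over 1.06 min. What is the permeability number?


Formula: Permeability Number P = (V * H) / (p * A * t)
Numerator: V * H = 990 * 14.7 = 14553.0
Denominator: p * A * t = 8.4 * 23.7 * 1.06 = 211.0248
P = 14553.0 / 211.0248 = 68.9635

Final answer: 68.9635


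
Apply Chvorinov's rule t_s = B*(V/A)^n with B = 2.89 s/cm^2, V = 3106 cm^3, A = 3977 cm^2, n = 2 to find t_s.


Formula: t_s = B * (V/A)^n  (Chvorinov's rule, n=2)
Modulus M = V/A = 3106/3977 = 0.780991 cm
M^2 = 0.780991^2 = 0.609947 cm^2
t_s = 2.89 * 0.609947 = 1.7627 s


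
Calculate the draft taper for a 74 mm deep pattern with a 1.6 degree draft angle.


Formula: taper = depth * tan(draft_angle)
tan(1.6 deg) = 0.0279325
taper = 74 mm * 0.0279325 = 2.0670 mm

Answer: 2.0670 mm


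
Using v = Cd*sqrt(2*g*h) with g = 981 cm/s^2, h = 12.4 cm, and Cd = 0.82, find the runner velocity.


Formula: v = Cd * sqrt(2 * g * h)  (Torricelli with discharge coefficient)
2*g*h = 2 * 981 * 12.4 = 24328.8 cm^2/s^2
sqrt(24328.8) = 155.97692 cm/s
v = 0.82 * 155.97692 = 127.9011 cm/s

Final answer: 127.9011 cm/s


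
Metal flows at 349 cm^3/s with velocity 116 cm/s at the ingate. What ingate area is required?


Formula: A_ingate = Q / v  (continuity equation)
A = 349 cm^3/s / 116 cm/s = 3.0086 cm^2

Final answer: 3.0086 cm^2


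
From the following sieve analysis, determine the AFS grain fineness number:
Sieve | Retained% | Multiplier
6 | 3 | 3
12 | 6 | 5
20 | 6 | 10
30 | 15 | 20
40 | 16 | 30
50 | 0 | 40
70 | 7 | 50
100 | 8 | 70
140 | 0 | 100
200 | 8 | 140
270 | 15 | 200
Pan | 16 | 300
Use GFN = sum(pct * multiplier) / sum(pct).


Formula: GFN = sum(pct * multiplier) / sum(pct)
sum(pct * multiplier) = 10709
sum(pct) = 100
GFN = 10709 / 100 = 107.09

Final answer: 107.09


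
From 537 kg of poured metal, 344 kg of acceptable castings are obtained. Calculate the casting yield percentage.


Formula: Casting Yield = (W_good / W_total) * 100
Yield = (344 kg / 537 kg) * 100 = 64.0596%

64.0596%


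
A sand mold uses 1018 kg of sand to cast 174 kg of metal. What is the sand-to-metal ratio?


Formula: Sand-to-Metal Ratio = W_sand / W_metal
Ratio = 1018 kg / 174 kg = 5.8506


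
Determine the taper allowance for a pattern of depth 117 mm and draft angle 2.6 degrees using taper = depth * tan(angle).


Formula: taper = depth * tan(draft_angle)
tan(2.6 deg) = 0.0454097
taper = 117 mm * 0.0454097 = 5.3129 mm


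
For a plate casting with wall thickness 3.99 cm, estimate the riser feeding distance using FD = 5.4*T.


Formula: FD = 5.4 * T  (riser feeding-distance rule)
FD = 5.4 * 3.99 cm = 21.5460 cm

Answer: 21.5460 cm


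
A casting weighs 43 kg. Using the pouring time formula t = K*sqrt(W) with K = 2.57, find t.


Formula: t = K * sqrt(W)
sqrt(W) = sqrt(43) = 6.55744
t = 2.57 * 6.55744 = 16.8526 s

16.8526 s


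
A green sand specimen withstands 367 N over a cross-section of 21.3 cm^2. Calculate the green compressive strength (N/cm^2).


Formula: Compressive Strength = Force / Area
Strength = 367 N / 21.3 cm^2 = 17.2300 N/cm^2


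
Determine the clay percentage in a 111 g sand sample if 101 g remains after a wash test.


Formula: Clay% = (W_total - W_washed) / W_total * 100
Clay mass = 111 - 101 = 10 g
Clay% = 10 / 111 * 100 = 9.0090%


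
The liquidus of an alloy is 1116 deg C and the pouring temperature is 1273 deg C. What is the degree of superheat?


Formula: Superheat = T_pour - T_melt
Superheat = 1273 - 1116 = 157 deg C


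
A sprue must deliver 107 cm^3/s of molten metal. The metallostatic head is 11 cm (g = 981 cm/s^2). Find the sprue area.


Formula: v = sqrt(2*g*h), A = Q/v
Velocity: v = sqrt(2 * 981 * 11) = sqrt(21582) = 146.9081 cm/s
Sprue area: A = Q / v = 107 / 146.9081 = 0.7283 cm^2

Answer: 0.7283 cm^2


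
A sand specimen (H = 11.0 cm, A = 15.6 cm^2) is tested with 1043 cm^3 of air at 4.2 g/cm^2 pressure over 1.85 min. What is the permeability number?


Formula: Permeability Number P = (V * H) / (p * A * t)
Numerator: V * H = 1043 * 11.0 = 11473.0
Denominator: p * A * t = 4.2 * 15.6 * 1.85 = 121.212
P = 11473.0 / 121.212 = 94.6523

Answer: 94.6523


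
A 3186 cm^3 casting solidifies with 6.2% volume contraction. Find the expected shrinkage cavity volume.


Formula: V_shrink = V_casting * shrinkage_pct / 100
V_shrink = 3186 cm^3 * 6.2 / 100 = 197.5320 cm^3

197.5320 cm^3


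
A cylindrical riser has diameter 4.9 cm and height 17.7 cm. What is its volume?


Formula: V = pi * (D/2)^2 * H  (cylinder volume)
Radius = D/2 = 4.9/2 = 2.45 cm
V = pi * 2.45^2 * 17.7 = 333.7762 cm^3

333.7762 cm^3


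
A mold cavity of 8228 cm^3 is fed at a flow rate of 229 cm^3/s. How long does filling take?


Formula: t_fill = V_mold / Q_flow
t = 8228 cm^3 / 229 cm^3/s = 35.9301 s


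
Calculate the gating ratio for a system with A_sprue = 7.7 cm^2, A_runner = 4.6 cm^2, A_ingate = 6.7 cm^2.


Sprue:Runner:Ingate = 1 : 4.6/7.7 : 6.7/7.7 = 1:0.60:0.87

1:0.60:0.87


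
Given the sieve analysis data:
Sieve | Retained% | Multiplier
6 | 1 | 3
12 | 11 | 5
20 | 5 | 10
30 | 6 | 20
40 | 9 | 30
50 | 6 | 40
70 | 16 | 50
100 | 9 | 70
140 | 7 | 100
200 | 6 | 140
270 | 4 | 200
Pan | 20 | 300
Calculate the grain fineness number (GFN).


Formula: GFN = sum(pct * multiplier) / sum(pct)
sum(pct * multiplier) = 10508
sum(pct) = 100
GFN = 10508 / 100 = 105.08

105.08
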